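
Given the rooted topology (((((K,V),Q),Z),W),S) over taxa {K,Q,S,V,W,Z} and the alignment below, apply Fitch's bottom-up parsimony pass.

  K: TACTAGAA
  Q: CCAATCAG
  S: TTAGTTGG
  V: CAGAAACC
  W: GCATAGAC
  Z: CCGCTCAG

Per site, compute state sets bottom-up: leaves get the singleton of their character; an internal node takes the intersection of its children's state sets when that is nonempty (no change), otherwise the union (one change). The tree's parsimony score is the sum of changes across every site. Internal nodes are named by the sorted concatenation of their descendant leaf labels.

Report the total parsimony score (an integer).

23

site 0, node KV: K={T} ∪ V={C} → {C,T} (+1)
site 0, node KQV: KV={C,T} ∩ Q={C} → {C} (+0)
site 0, node KQVZ: KQV={C} ∩ Z={C} → {C} (+0)
site 0, node KQVWZ: KQVZ={C} ∪ W={G} → {C,G} (+1)
site 0, node KQSVWZ: KQVWZ={C,G} ∪ S={T} → {C,G,T} (+1)
site 1, node KV: K={A} ∩ V={A} → {A} (+0)
site 1, node KQV: KV={A} ∪ Q={C} → {A,C} (+1)
site 1, node KQVZ: KQV={A,C} ∩ Z={C} → {C} (+0)
site 1, node KQVWZ: KQVZ={C} ∩ W={C} → {C} (+0)
site 1, node KQSVWZ: KQVWZ={C} ∪ S={T} → {C,T} (+1)
site 2, node KV: K={C} ∪ V={G} → {C,G} (+1)
site 2, node KQV: KV={C,G} ∪ Q={A} → {A,C,G} (+1)
site 2, node KQVZ: KQV={A,C,G} ∩ Z={G} → {G} (+0)
site 2, node KQVWZ: KQVZ={G} ∪ W={A} → {A,G} (+1)
site 2, node KQSVWZ: KQVWZ={A,G} ∩ S={A} → {A} (+0)
site 3, node KV: K={T} ∪ V={A} → {A,T} (+1)
site 3, node KQV: KV={A,T} ∩ Q={A} → {A} (+0)
site 3, node KQVZ: KQV={A} ∪ Z={C} → {A,C} (+1)
site 3, node KQVWZ: KQVZ={A,C} ∪ W={T} → {A,C,T} (+1)
site 3, node KQSVWZ: KQVWZ={A,C,T} ∪ S={G} → {A,C,G,T} (+1)
site 4, node KV: K={A} ∩ V={A} → {A} (+0)
site 4, node KQV: KV={A} ∪ Q={T} → {A,T} (+1)
site 4, node KQVZ: KQV={A,T} ∩ Z={T} → {T} (+0)
site 4, node KQVWZ: KQVZ={T} ∪ W={A} → {A,T} (+1)
site 4, node KQSVWZ: KQVWZ={A,T} ∩ S={T} → {T} (+0)
site 5, node KV: K={G} ∪ V={A} → {A,G} (+1)
site 5, node KQV: KV={A,G} ∪ Q={C} → {A,C,G} (+1)
site 5, node KQVZ: KQV={A,C,G} ∩ Z={C} → {C} (+0)
site 5, node KQVWZ: KQVZ={C} ∪ W={G} → {C,G} (+1)
site 5, node KQSVWZ: KQVWZ={C,G} ∪ S={T} → {C,G,T} (+1)
site 6, node KV: K={A} ∪ V={C} → {A,C} (+1)
site 6, node KQV: KV={A,C} ∩ Q={A} → {A} (+0)
site 6, node KQVZ: KQV={A} ∩ Z={A} → {A} (+0)
site 6, node KQVWZ: KQVZ={A} ∩ W={A} → {A} (+0)
site 6, node KQSVWZ: KQVWZ={A} ∪ S={G} → {A,G} (+1)
site 7, node KV: K={A} ∪ V={C} → {A,C} (+1)
site 7, node KQV: KV={A,C} ∪ Q={G} → {A,C,G} (+1)
site 7, node KQVZ: KQV={A,C,G} ∩ Z={G} → {G} (+0)
site 7, node KQVWZ: KQVZ={G} ∪ W={C} → {C,G} (+1)
site 7, node KQSVWZ: KQVWZ={C,G} ∩ S={G} → {G} (+0)
per-site changes: [3, 2, 3, 4, 2, 4, 2, 3]; total = 23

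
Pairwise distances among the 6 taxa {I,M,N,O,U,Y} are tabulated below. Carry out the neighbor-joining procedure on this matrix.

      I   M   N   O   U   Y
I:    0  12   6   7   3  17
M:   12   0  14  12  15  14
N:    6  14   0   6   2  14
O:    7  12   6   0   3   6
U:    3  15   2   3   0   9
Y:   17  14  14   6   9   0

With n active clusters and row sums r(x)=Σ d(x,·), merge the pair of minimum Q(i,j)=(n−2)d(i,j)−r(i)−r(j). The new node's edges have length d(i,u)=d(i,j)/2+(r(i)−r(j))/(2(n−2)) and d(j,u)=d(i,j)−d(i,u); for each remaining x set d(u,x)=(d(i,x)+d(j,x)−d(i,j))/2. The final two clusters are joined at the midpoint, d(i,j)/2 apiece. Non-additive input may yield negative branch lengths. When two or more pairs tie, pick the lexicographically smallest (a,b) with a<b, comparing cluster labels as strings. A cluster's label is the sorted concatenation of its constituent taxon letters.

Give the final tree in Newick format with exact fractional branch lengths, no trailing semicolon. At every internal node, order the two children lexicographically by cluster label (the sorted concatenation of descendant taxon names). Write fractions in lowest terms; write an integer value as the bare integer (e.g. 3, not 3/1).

step 1: merge (M,Y) at d=14, Q=-71; branch lengths M→63/8, Y→49/8; new cluster MY
  updated: d(I,MY)=15/2, d(MY,N)=7, d(MY,O)=2, d(MY,U)=5
step 2: merge (MY,O) at d=2, Q=-67/2; branch lengths MY→19/12, O→5/12; new cluster MOY
  updated: d(I,MOY)=25/4, d(MOY,N)=11/2, d(MOY,U)=3
step 3: merge (I,MOY) at d=25/4, Q=-35/2; branch lengths I→13/4, MOY→3; new cluster IMOY
  updated: d(IMOY,N)=21/8, d(IMOY,U)=-1/8
step 4: merge (IMOY,N) at d=21/8, Q=-9/2; branch lengths IMOY→1/4, N→19/8; new cluster IMNOY
  updated: d(IMNOY,U)=-3/8
step 5: merge (IMNOY,U) at d=-3/8; branch lengths IMNOY→-3/16, U→-3/16; new cluster IMNOUY
final tree: (((I:13/4,((M:63/8,Y:49/8):19/12,O:5/12):3):1/4,N:19/8):-3/16,U:-3/16)
total length: 49/2

(((I:13/4,((M:63/8,Y:49/8):19/12,O:5/12):3):1/4,N:19/8):-3/16,U:-3/16)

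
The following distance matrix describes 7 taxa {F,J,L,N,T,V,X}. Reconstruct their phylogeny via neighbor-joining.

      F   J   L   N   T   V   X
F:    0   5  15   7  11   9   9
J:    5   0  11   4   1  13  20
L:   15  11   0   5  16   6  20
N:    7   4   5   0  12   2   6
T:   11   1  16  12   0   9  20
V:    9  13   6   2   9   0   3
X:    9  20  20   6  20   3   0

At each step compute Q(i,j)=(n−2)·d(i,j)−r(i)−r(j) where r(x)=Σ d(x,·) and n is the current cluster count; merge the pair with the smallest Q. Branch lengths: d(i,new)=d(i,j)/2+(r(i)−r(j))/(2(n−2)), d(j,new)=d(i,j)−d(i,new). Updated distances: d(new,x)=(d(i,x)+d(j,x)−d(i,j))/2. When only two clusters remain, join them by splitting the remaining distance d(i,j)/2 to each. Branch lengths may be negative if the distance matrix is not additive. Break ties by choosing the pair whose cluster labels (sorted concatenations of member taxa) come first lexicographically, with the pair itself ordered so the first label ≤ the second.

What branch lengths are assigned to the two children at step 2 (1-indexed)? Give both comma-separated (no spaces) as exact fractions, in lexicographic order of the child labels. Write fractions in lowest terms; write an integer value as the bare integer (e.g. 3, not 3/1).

-15/8,39/8

step 1: merge (J,T) at d=1, Q=-118; branch lengths J→-1, T→2; new cluster JT
  updated: d(F,JT)=15/2, d(JT,L)=13, d(JT,N)=15/2, d(JT,V)=21/2, d(JT,X)=39/2
step 2: merge (V,X) at d=3, Q=-76; branch lengths V→-15/8, X→39/8; new cluster VX
  updated: d(F,VX)=15/2, d(JT,VX)=27/2, d(L,VX)=23/2, d(N,VX)=5/2
step 3: merge (F,JT) at d=15/2, Q=-56; branch lengths F→3, JT→9/2; new cluster FJT
  updated: d(FJT,L)=41/4, d(FJT,N)=7/2, d(FJT,VX)=27/4
step 4: merge (FJT,VX) at d=27/4, Q=-111/4; branch lengths FJT→53/16, VX→55/16; new cluster FJTVX
  updated: d(FJTVX,L)=15/2, d(FJTVX,N)=-3/8
step 5: merge (FJTVX,L) at d=15/2, Q=-97/8; branch lengths FJTVX→17/16, L→103/16; new cluster FJLTVX
  updated: d(FJLTVX,N)=-23/16
step 6: merge (FJLTVX,N) at d=-23/16; branch lengths FJLTVX→-23/32, N→-23/32; new cluster FJLNTVX
final tree: ((((F:3,(J:-1,T:2):9/2):53/16,(V:-15/8,X:39/8):55/16):17/16,L:103/16):-23/32,N:-23/32)
total length: 389/16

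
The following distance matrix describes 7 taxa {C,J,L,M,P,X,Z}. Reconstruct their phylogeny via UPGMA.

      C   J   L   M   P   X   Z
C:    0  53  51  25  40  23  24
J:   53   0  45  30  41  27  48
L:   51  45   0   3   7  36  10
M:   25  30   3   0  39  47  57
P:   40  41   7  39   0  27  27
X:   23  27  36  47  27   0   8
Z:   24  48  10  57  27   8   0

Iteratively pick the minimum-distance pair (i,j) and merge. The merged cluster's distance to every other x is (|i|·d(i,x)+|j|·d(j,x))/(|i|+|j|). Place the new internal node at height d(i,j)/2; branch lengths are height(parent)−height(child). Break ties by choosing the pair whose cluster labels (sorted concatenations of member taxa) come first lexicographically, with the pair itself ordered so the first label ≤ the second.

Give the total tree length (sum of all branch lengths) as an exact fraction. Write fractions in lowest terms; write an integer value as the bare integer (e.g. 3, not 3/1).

3139/36

iteration 1: select L,M (d=3); attach at lengths (3/2, 3/2); label the merged cluster LM
  updated: d(C,LM)=38, d(J,LM)=75/2, d(LM,P)=23, d(LM,X)=83/2, d(LM,Z)=67/2
iteration 2: select X,Z (d=8); attach at lengths (4, 4); label the merged cluster XZ
  updated: d(C,XZ)=47/2, d(J,XZ)=75/2, d(LM,XZ)=75/2, d(P,XZ)=27
iteration 3: select LM,P (d=23); attach at lengths (10, 23/2); label the merged cluster LMP
  updated: d(C,LMP)=116/3, d(J,LMP)=116/3, d(LMP,XZ)=34
iteration 4: select C,XZ (d=47/2); attach at lengths (47/4, 31/4); label the merged cluster CXZ
  updated: d(CXZ,J)=128/3, d(CXZ,LMP)=320/9
iteration 5: select CXZ,LMP (d=320/9); attach at lengths (217/36, 113/18); label the merged cluster CLMPXZ
  updated: d(CLMPXZ,J)=122/3
iteration 6: select CLMPXZ,J (d=122/3); attach at lengths (23/9, 61/3); label the merged cluster CJLMPXZ
final tree: (((C:47/4,(X:4,Z:4):31/4):217/36,((L:3/2,M:3/2):10,P:23/2):113/18):23/9,J:61/3)
total length: 3139/36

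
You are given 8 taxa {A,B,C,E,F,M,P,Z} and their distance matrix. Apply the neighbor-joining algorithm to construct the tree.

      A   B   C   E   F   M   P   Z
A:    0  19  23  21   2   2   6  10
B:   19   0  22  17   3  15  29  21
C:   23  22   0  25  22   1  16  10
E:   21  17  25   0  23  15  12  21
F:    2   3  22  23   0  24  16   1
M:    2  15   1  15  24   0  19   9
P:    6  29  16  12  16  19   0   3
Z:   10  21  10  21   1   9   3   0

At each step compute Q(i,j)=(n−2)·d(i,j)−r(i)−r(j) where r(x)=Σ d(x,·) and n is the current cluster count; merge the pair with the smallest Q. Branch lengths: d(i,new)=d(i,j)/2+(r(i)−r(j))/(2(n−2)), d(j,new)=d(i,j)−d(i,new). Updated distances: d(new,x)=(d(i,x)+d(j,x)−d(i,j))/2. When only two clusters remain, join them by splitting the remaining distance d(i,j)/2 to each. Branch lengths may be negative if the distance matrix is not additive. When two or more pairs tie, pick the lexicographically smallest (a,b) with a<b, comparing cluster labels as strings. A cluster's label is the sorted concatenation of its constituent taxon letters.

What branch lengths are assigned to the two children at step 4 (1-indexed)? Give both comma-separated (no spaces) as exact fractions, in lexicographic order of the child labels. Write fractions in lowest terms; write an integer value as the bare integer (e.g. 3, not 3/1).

1. join B+F (d=3, Q=-199) ⇒ BF; edges |B|=53/12, |F|=-17/12
  updated: d(A,BF)=9, d(BF,C)=41/2, d(BF,E)=37/2, d(BF,M)=18, d(BF,P)=21, d(BF,Z)=19/2
2. join C+M (d=1, Q=-309/2) ⇒ CM; edges |C|=73/20, |M|=-53/20
  updated: d(A,CM)=12, d(BF,CM)=75/4, d(CM,E)=39/2, d(CM,P)=17, d(CM,Z)=9
3. join E+P (d=12, Q=-103) ⇒ EP; edges |E|=81/8, |P|=15/8
  updated: d(A,EP)=15/2, d(BF,EP)=55/4, d(CM,EP)=49/4, d(EP,Z)=6
4. join A+BF (d=9, Q=-125/2) ⇒ ABF; edges |A|=29/12, |BF|=79/12
  updated: d(ABF,CM)=87/8, d(ABF,EP)=49/8, d(ABF,Z)=21/4
5. join ABF+EP (d=49/8, Q=-275/8) ⇒ ABEFP; edges |ABF|=81/32, |EP|=115/32
  updated: d(ABEFP,CM)=17/2, d(ABEFP,Z)=41/16
6. join ABEFP+CM (d=17/2, Q=-321/16) ⇒ ABCEFMP; edges |ABEFP|=33/32, |CM|=239/32
  updated: d(ABCEFMP,Z)=49/32
7. join ABCEFMP+Z (d=49/32) ⇒ ABCEFMPZ; edges |ABCEFMP|=49/64, |Z|=49/64
final tree: ((((A:29/12,(B:53/12,F:-17/12):79/12):81/32,(E:81/8,P:15/8):115/32):33/32,(C:73/20,M:-53/20):239/32):49/64,Z:49/64)
total length: 1317/32

29/12,79/12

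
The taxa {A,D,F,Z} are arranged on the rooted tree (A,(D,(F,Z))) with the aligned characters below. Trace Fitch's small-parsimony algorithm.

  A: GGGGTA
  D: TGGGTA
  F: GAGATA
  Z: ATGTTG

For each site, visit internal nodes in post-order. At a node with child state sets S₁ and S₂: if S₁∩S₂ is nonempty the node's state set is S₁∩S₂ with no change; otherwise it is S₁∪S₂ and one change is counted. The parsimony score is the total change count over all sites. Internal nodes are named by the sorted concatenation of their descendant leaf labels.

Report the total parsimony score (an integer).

site 0, node FZ: F={G} ∪ Z={A} → {A,G} (+1)
site 0, node DFZ: D={T} ∪ FZ={A,G} → {A,G,T} (+1)
site 0, node ADFZ: A={G} ∩ DFZ={A,G,T} → {G} (+0)
site 1, node FZ: F={A} ∪ Z={T} → {A,T} (+1)
site 1, node DFZ: D={G} ∪ FZ={A,T} → {A,G,T} (+1)
site 1, node ADFZ: A={G} ∩ DFZ={A,G,T} → {G} (+0)
site 2, node FZ: F={G} ∩ Z={G} → {G} (+0)
site 2, node DFZ: D={G} ∩ FZ={G} → {G} (+0)
site 2, node ADFZ: A={G} ∩ DFZ={G} → {G} (+0)
site 3, node FZ: F={A} ∪ Z={T} → {A,T} (+1)
site 3, node DFZ: D={G} ∪ FZ={A,T} → {A,G,T} (+1)
site 3, node ADFZ: A={G} ∩ DFZ={A,G,T} → {G} (+0)
site 4, node FZ: F={T} ∩ Z={T} → {T} (+0)
site 4, node DFZ: D={T} ∩ FZ={T} → {T} (+0)
site 4, node ADFZ: A={T} ∩ DFZ={T} → {T} (+0)
site 5, node FZ: F={A} ∪ Z={G} → {A,G} (+1)
site 5, node DFZ: D={A} ∩ FZ={A,G} → {A} (+0)
site 5, node ADFZ: A={A} ∩ DFZ={A} → {A} (+0)
per-site changes: [2, 2, 0, 2, 0, 1]; total = 7

7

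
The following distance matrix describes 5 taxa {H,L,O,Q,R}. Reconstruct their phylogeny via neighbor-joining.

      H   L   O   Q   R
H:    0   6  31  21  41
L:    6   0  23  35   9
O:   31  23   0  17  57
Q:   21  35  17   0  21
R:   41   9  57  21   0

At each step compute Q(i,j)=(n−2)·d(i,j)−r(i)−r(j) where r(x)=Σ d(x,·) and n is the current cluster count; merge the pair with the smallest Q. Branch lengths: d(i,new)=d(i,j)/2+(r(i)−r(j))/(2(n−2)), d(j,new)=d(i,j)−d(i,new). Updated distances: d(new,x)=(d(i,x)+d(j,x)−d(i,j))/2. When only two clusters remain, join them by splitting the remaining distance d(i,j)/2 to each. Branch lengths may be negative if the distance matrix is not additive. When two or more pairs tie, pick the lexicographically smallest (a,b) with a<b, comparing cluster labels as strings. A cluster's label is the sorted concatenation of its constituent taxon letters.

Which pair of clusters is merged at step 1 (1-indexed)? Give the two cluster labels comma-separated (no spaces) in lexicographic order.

L,R

iteration 1: select L,R (d=9, Q=-174); attach at lengths (-14/3, 41/3); label the merged cluster LR
  updated: d(H,LR)=19, d(LR,O)=71/2, d(LR,Q)=47/2
iteration 2: select H,LR (d=19, Q=-111); attach at lengths (31/4, 45/4); label the merged cluster HLR
  updated: d(HLR,O)=95/4, d(HLR,Q)=51/4
iteration 3: select HLR,O (d=95/4, Q=-107/2); attach at lengths (39/4, 14); label the merged cluster HLOR
  updated: d(HLOR,Q)=3
iteration 4: select HLOR,Q (d=3); attach at lengths (3/2, 3/2); label the merged cluster HLOQR
final tree: (((H:31/4,(L:-14/3,R:41/3):45/4):39/4,O:14):3/2,Q:3/2)
total length: 219/4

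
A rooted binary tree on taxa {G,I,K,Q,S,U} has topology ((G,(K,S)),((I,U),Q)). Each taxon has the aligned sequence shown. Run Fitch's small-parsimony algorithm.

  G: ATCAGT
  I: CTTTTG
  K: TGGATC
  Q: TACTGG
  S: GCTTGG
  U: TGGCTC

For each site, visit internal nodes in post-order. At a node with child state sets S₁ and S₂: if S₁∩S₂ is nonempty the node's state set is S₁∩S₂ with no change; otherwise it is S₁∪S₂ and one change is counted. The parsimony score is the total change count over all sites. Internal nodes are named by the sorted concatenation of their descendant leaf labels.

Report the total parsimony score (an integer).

19

site 0, node KS: K={T} ∪ S={G} → {G,T} (+1)
site 0, node GKS: G={A} ∪ KS={G,T} → {A,G,T} (+1)
site 0, node IU: I={C} ∪ U={T} → {C,T} (+1)
site 0, node IQU: IU={C,T} ∩ Q={T} → {T} (+0)
site 0, node GIKQSU: GKS={A,G,T} ∩ IQU={T} → {T} (+0)
site 1, node KS: K={G} ∪ S={C} → {C,G} (+1)
site 1, node GKS: G={T} ∪ KS={C,G} → {C,G,T} (+1)
site 1, node IU: I={T} ∪ U={G} → {G,T} (+1)
site 1, node IQU: IU={G,T} ∪ Q={A} → {A,G,T} (+1)
site 1, node GIKQSU: GKS={C,G,T} ∩ IQU={A,G,T} → {G,T} (+0)
site 2, node KS: K={G} ∪ S={T} → {G,T} (+1)
site 2, node GKS: G={C} ∪ KS={G,T} → {C,G,T} (+1)
site 2, node IU: I={T} ∪ U={G} → {G,T} (+1)
site 2, node IQU: IU={G,T} ∪ Q={C} → {C,G,T} (+1)
site 2, node GIKQSU: GKS={C,G,T} ∩ IQU={C,G,T} → {C,G,T} (+0)
site 3, node KS: K={A} ∪ S={T} → {A,T} (+1)
site 3, node GKS: G={A} ∩ KS={A,T} → {A} (+0)
site 3, node IU: I={T} ∪ U={C} → {C,T} (+1)
site 3, node IQU: IU={C,T} ∩ Q={T} → {T} (+0)
site 3, node GIKQSU: GKS={A} ∪ IQU={T} → {A,T} (+1)
site 4, node KS: K={T} ∪ S={G} → {G,T} (+1)
site 4, node GKS: G={G} ∩ KS={G,T} → {G} (+0)
site 4, node IU: I={T} ∩ U={T} → {T} (+0)
site 4, node IQU: IU={T} ∪ Q={G} → {G,T} (+1)
site 4, node GIKQSU: GKS={G} ∩ IQU={G,T} → {G} (+0)
site 5, node KS: K={C} ∪ S={G} → {C,G} (+1)
site 5, node GKS: G={T} ∪ KS={C,G} → {C,G,T} (+1)
site 5, node IU: I={G} ∪ U={C} → {C,G} (+1)
site 5, node IQU: IU={C,G} ∩ Q={G} → {G} (+0)
site 5, node GIKQSU: GKS={C,G,T} ∩ IQU={G} → {G} (+0)
per-site changes: [3, 4, 4, 3, 2, 3]; total = 19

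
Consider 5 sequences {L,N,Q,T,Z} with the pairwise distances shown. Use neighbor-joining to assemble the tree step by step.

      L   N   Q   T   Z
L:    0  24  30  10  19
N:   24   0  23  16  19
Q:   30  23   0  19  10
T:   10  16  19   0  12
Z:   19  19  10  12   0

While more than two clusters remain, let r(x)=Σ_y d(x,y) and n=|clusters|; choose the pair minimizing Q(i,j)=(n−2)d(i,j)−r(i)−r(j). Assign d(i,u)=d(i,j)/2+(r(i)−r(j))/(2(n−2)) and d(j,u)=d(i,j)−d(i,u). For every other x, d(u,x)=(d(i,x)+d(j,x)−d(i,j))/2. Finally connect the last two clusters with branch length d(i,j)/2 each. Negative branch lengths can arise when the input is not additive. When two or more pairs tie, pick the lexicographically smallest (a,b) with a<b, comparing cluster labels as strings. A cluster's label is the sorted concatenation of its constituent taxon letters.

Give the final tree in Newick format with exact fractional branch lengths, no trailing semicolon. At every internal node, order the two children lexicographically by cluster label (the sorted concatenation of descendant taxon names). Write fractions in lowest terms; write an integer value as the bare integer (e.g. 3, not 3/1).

(((L:37/4,T:3/4):9/2,N:21/2):11/4,(Q:26/3,Z:4/3):11/4)

1. join Q+Z (d=10, Q=-112) ⇒ QZ; edges |Q|=26/3, |Z|=4/3
  updated: d(L,QZ)=39/2, d(N,QZ)=16, d(QZ,T)=21/2
2. join L+T (d=10, Q=-70) ⇒ LT; edges |L|=37/4, |T|=3/4
  updated: d(LT,N)=15, d(LT,QZ)=10
3. join LT+N (d=15, Q=-41) ⇒ LNT; edges |LT|=9/2, |N|=21/2
  updated: d(LNT,QZ)=11/2
4. join LNT+QZ (d=11/2) ⇒ LNQTZ; edges |LNT|=11/4, |QZ|=11/4
final tree: (((L:37/4,T:3/4):9/2,N:21/2):11/4,(Q:26/3,Z:4/3):11/4)
total length: 81/2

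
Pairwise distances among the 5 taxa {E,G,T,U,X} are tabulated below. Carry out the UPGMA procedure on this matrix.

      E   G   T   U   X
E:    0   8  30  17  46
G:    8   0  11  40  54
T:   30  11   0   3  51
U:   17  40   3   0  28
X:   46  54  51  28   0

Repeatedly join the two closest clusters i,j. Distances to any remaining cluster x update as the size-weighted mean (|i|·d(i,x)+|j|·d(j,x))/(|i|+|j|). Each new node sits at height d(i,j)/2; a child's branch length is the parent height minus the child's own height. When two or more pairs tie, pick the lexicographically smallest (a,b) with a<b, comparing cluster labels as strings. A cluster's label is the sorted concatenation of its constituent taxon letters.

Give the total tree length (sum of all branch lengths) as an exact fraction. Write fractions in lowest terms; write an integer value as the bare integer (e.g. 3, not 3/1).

1. join T+U (d=3) ⇒ TU; edges |T|=3/2, |U|=3/2
  updated: d(E,TU)=47/2, d(G,TU)=51/2, d(TU,X)=79/2
2. join E+G (d=8) ⇒ EG; edges |E|=4, |G|=4
  updated: d(EG,TU)=49/2, d(EG,X)=50
3. join EG+TU (d=49/2) ⇒ EGTU; edges |EG|=33/4, |TU|=43/4
  updated: d(EGTU,X)=179/4
4. join EGTU+X (d=179/4) ⇒ EGTUX; edges |EGTU|=81/8, |X|=179/8
final tree: (((E:4,G:4):33/4,(T:3/2,U:3/2):43/4):81/8,X:179/8)
total length: 125/2

125/2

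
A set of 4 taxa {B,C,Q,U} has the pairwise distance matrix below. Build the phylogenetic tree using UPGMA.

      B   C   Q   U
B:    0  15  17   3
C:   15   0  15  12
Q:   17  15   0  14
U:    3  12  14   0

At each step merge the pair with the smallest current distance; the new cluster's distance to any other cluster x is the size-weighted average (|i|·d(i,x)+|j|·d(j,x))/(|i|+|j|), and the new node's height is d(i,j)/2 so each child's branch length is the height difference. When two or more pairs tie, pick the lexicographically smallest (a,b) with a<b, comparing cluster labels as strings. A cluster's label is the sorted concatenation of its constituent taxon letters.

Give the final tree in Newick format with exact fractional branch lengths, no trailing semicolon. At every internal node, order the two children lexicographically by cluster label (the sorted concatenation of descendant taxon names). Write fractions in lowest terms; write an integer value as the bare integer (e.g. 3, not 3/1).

1. join B+U (d=3) ⇒ BU; edges |B|=3/2, |U|=3/2
  updated: d(BU,C)=27/2, d(BU,Q)=31/2
2. join BU+C (d=27/2) ⇒ BCU; edges |BU|=21/4, |C|=27/4
  updated: d(BCU,Q)=46/3
3. join BCU+Q (d=46/3) ⇒ BCQU; edges |BCU|=11/12, |Q|=23/3
final tree: (((B:3/2,U:3/2):21/4,C:27/4):11/12,Q:23/3)
total length: 283/12

(((B:3/2,U:3/2):21/4,C:27/4):11/12,Q:23/3)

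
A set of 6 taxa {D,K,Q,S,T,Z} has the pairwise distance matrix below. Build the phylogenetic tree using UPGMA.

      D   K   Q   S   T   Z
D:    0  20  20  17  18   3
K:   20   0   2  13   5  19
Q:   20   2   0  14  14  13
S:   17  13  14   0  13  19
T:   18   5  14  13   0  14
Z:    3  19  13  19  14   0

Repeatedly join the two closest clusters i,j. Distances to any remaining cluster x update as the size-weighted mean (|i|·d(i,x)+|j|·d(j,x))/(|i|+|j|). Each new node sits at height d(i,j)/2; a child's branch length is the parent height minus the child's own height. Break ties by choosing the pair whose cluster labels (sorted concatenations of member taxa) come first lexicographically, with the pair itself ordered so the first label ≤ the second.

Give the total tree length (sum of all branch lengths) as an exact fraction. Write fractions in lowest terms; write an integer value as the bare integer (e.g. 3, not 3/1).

377/12

iteration 1: select K,Q (d=2); attach at lengths (1, 1); label the merged cluster KQ
  updated: d(D,KQ)=20, d(KQ,S)=27/2, d(KQ,T)=19/2, d(KQ,Z)=16
iteration 2: select D,Z (d=3); attach at lengths (3/2, 3/2); label the merged cluster DZ
  updated: d(DZ,KQ)=18, d(DZ,S)=18, d(DZ,T)=16
iteration 3: select KQ,T (d=19/2); attach at lengths (15/4, 19/4); label the merged cluster KQT
  updated: d(DZ,KQT)=52/3, d(KQT,S)=40/3
iteration 4: select KQT,S (d=40/3); attach at lengths (23/12, 20/3); label the merged cluster KQST
  updated: d(DZ,KQST)=35/2
iteration 5: select DZ,KQST (d=35/2); attach at lengths (29/4, 25/12); label the merged cluster DKQSTZ
final tree: ((D:3/2,Z:3/2):29/4,(((K:1,Q:1):15/4,T:19/4):23/12,S:20/3):25/12)
total length: 377/12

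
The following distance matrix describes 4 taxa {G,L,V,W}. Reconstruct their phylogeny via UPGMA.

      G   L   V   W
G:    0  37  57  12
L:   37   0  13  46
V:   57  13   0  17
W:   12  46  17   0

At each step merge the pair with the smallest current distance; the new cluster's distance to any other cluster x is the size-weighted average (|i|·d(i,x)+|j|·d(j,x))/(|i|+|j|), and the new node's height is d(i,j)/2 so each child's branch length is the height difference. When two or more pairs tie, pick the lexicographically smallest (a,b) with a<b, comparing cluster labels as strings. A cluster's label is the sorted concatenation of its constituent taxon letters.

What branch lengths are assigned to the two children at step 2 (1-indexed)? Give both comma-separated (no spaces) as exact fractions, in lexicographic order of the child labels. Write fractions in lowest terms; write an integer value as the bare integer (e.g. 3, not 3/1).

13/2,13/2

1. join G+W (d=12) ⇒ GW; edges |G|=6, |W|=6
  updated: d(GW,L)=83/2, d(GW,V)=37
2. join L+V (d=13) ⇒ LV; edges |L|=13/2, |V|=13/2
  updated: d(GW,LV)=157/4
3. join GW+LV (d=157/4) ⇒ GLVW; edges |GW|=109/8, |LV|=105/8
final tree: ((G:6,W:6):109/8,(L:13/2,V:13/2):105/8)
total length: 207/4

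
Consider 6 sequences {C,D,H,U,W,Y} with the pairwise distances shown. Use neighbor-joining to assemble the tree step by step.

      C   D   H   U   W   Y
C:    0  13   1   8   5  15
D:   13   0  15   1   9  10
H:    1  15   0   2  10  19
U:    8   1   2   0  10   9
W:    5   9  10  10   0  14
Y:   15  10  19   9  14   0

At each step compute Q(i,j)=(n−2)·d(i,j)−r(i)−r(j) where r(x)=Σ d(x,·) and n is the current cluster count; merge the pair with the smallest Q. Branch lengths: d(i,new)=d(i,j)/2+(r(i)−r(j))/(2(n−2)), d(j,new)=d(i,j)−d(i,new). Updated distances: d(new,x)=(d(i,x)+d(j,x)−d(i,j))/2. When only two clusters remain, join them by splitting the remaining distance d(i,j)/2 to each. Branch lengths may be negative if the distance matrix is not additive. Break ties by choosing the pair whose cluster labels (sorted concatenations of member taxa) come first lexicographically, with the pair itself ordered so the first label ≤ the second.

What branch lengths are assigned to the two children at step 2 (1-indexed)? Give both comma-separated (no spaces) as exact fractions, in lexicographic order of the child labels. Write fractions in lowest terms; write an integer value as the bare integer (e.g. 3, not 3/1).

15/4,13/4

iteration 1: select C,H (d=1, Q=-85); attach at lengths (-1/8, 9/8); label the merged cluster CH
  updated: d(CH,D)=27/2, d(CH,U)=9/2, d(CH,W)=7, d(CH,Y)=33/2
iteration 2: select CH,W (d=7, Q=-121/2); attach at lengths (15/4, 13/4); label the merged cluster CHW
  updated: d(CHW,D)=31/4, d(CHW,U)=15/4, d(CHW,Y)=47/4
iteration 3: select CHW,Y (d=47/4, Q=-61/2); attach at lengths (4, 31/4); label the merged cluster CHWY
  updated: d(CHWY,D)=3, d(CHWY,U)=1/2
iteration 4: select CHWY,D (d=3, Q=-9/2); attach at lengths (5/4, 7/4); label the merged cluster CDHWY
  updated: d(CDHWY,U)=-3/4
iteration 5: select CDHWY,U (d=-3/4); attach at lengths (-3/8, -3/8); label the merged cluster CDHUWY
final tree: (((((C:-1/8,H:9/8):15/4,W:13/4):4,Y:31/4):5/4,D:7/4):-3/8,U:-3/8)
total length: 22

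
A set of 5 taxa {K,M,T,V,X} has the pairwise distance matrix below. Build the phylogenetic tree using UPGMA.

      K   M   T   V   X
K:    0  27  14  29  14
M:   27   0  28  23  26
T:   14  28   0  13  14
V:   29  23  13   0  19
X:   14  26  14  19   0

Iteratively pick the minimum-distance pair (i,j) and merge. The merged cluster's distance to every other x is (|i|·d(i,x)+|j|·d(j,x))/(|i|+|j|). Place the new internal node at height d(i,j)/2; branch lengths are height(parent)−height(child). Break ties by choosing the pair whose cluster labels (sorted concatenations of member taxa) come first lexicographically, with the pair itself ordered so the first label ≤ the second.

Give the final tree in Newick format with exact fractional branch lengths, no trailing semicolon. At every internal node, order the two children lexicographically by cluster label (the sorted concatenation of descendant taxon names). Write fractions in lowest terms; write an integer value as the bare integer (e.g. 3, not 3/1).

(((K:7,X:7):5/2,(T:13/2,V:13/2):3):7/2,M:13)

step 1: merge (T,V) at d=13; branch lengths T→13/2, V→13/2; new cluster TV
  updated: d(K,TV)=43/2, d(M,TV)=51/2, d(TV,X)=33/2
step 2: merge (K,X) at d=14; branch lengths K→7, X→7; new cluster KX
  updated: d(KX,M)=53/2, d(KX,TV)=19
step 3: merge (KX,TV) at d=19; branch lengths KX→5/2, TV→3; new cluster KTVX
  updated: d(KTVX,M)=26
step 4: merge (KTVX,M) at d=26; branch lengths KTVX→7/2, M→13; new cluster KMTVX
final tree: (((K:7,X:7):5/2,(T:13/2,V:13/2):3):7/2,M:13)
total length: 49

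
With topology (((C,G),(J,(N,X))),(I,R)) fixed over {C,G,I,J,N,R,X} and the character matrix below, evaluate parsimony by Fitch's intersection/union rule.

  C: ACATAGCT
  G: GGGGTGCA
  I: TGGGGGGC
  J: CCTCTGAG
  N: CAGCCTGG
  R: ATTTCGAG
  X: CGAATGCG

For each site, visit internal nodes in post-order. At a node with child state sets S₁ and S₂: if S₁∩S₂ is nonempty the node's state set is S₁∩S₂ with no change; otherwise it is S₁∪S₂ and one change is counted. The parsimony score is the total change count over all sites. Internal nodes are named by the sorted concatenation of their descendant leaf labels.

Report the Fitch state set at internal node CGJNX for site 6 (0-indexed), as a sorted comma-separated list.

C

site 0, node CG: C={A} ∪ G={G} → {A,G} (+1)
site 0, node NX: N={C} ∩ X={C} → {C} (+0)
site 0, node JNX: J={C} ∩ NX={C} → {C} (+0)
site 0, node CGJNX: CG={A,G} ∪ JNX={C} → {A,C,G} (+1)
site 0, node IR: I={T} ∪ R={A} → {A,T} (+1)
site 0, node CGIJNRX: CGJNX={A,C,G} ∩ IR={A,T} → {A} (+0)
site 1, node CG: C={C} ∪ G={G} → {C,G} (+1)
site 1, node NX: N={A} ∪ X={G} → {A,G} (+1)
site 1, node JNX: J={C} ∪ NX={A,G} → {A,C,G} (+1)
site 1, node CGJNX: CG={C,G} ∩ JNX={A,C,G} → {C,G} (+0)
site 1, node IR: I={G} ∪ R={T} → {G,T} (+1)
site 1, node CGIJNRX: CGJNX={C,G} ∩ IR={G,T} → {G} (+0)
site 2, node CG: C={A} ∪ G={G} → {A,G} (+1)
site 2, node NX: N={G} ∪ X={A} → {A,G} (+1)
site 2, node JNX: J={T} ∪ NX={A,G} → {A,G,T} (+1)
site 2, node CGJNX: CG={A,G} ∩ JNX={A,G,T} → {A,G} (+0)
site 2, node IR: I={G} ∪ R={T} → {G,T} (+1)
site 2, node CGIJNRX: CGJNX={A,G} ∩ IR={G,T} → {G} (+0)
site 3, node CG: C={T} ∪ G={G} → {G,T} (+1)
site 3, node NX: N={C} ∪ X={A} → {A,C} (+1)
site 3, node JNX: J={C} ∩ NX={A,C} → {C} (+0)
site 3, node CGJNX: CG={G,T} ∪ JNX={C} → {C,G,T} (+1)
site 3, node IR: I={G} ∪ R={T} → {G,T} (+1)
site 3, node CGIJNRX: CGJNX={C,G,T} ∩ IR={G,T} → {G,T} (+0)
site 4, node CG: C={A} ∪ G={T} → {A,T} (+1)
site 4, node NX: N={C} ∪ X={T} → {C,T} (+1)
site 4, node JNX: J={T} ∩ NX={C,T} → {T} (+0)
site 4, node CGJNX: CG={A,T} ∩ JNX={T} → {T} (+0)
site 4, node IR: I={G} ∪ R={C} → {C,G} (+1)
site 4, node CGIJNRX: CGJNX={T} ∪ IR={C,G} → {C,G,T} (+1)
site 5, node CG: C={G} ∩ G={G} → {G} (+0)
site 5, node NX: N={T} ∪ X={G} → {G,T} (+1)
site 5, node JNX: J={G} ∩ NX={G,T} → {G} (+0)
site 5, node CGJNX: CG={G} ∩ JNX={G} → {G} (+0)
site 5, node IR: I={G} ∩ R={G} → {G} (+0)
site 5, node CGIJNRX: CGJNX={G} ∩ IR={G} → {G} (+0)
site 6, node CG: C={C} ∩ G={C} → {C} (+0)
site 6, node NX: N={G} ∪ X={C} → {C,G} (+1)
site 6, node JNX: J={A} ∪ NX={C,G} → {A,C,G} (+1)
site 6, node CGJNX: CG={C} ∩ JNX={A,C,G} → {C} (+0)
site 6, node IR: I={G} ∪ R={A} → {A,G} (+1)
site 6, node CGIJNRX: CGJNX={C} ∪ IR={A,G} → {A,C,G} (+1)
site 7, node CG: C={T} ∪ G={A} → {A,T} (+1)
site 7, node NX: N={G} ∩ X={G} → {G} (+0)
site 7, node JNX: J={G} ∩ NX={G} → {G} (+0)
site 7, node CGJNX: CG={A,T} ∪ JNX={G} → {A,G,T} (+1)
site 7, node IR: I={C} ∪ R={G} → {C,G} (+1)
site 7, node CGIJNRX: CGJNX={A,G,T} ∩ IR={C,G} → {G} (+0)
per-site changes: [3, 4, 4, 4, 4, 1, 4, 3]; total = 27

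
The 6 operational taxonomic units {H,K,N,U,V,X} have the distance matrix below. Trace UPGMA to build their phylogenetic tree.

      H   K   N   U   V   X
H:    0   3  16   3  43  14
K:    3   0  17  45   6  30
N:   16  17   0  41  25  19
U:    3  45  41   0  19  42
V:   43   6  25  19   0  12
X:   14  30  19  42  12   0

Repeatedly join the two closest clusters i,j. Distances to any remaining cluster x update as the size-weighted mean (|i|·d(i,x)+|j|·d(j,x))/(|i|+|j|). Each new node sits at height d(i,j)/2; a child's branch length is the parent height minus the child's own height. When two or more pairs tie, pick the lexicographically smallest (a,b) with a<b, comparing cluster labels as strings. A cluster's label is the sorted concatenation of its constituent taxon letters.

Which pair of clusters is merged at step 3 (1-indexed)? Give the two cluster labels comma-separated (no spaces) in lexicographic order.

1. join H+K (d=3) ⇒ HK; edges |H|=3/2, |K|=3/2
  updated: d(HK,N)=33/2, d(HK,U)=24, d(HK,V)=49/2, d(HK,X)=22
2. join V+X (d=12) ⇒ VX; edges |V|=6, |X|=6
  updated: d(HK,VX)=93/4, d(N,VX)=22, d(U,VX)=61/2
3. join HK+N (d=33/2) ⇒ HKN; edges |HK|=27/4, |N|=33/4
  updated: d(HKN,U)=89/3, d(HKN,VX)=137/6
4. join HKN+VX (d=137/6) ⇒ HKNVX; edges |HKN|=19/6, |VX|=65/12
  updated: d(HKNVX,U)=30
5. join HKNVX+U (d=30) ⇒ HKNUVX; edges |HKNVX|=43/12, |U|=15
final tree: ((((H:3/2,K:3/2):27/4,N:33/4):19/6,(V:6,X:6):65/12):43/12,U:15)
total length: 343/6

HK,N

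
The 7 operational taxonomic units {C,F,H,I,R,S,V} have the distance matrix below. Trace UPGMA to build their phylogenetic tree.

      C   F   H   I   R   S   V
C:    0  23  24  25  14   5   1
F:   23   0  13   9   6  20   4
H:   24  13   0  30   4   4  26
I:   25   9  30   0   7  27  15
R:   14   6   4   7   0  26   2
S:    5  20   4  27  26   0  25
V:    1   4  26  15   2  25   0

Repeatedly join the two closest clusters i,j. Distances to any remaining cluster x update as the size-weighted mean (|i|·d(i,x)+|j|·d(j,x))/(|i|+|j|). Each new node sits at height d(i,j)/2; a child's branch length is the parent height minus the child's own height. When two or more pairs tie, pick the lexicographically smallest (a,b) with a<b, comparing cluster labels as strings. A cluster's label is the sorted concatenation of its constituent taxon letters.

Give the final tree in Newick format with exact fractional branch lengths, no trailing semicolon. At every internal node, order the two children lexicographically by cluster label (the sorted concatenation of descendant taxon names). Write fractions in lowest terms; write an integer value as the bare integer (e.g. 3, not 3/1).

(((C:1/2,V:1/2):7,S:15/2):5/4,((F:9/2,I:9/2):5/2,(H:2,R:2):5):7/4)

step 1: merge (C,V) at d=1; branch lengths C→1/2, V→1/2; new cluster CV
  updated: d(CV,F)=27/2, d(CV,H)=25, d(CV,I)=20, d(CV,R)=8, d(CV,S)=15
step 2: merge (H,R) at d=4; branch lengths H→2, R→2; new cluster HR
  updated: d(CV,HR)=33/2, d(F,HR)=19/2, d(HR,I)=37/2, d(HR,S)=15
step 3: merge (F,I) at d=9; branch lengths F→9/2, I→9/2; new cluster FI
  updated: d(CV,FI)=67/4, d(FI,HR)=14, d(FI,S)=47/2
step 4: merge (FI,HR) at d=14; branch lengths FI→5/2, HR→5; new cluster FHIR
  updated: d(CV,FHIR)=133/8, d(FHIR,S)=77/4
step 5: merge (CV,S) at d=15; branch lengths CV→7, S→15/2; new cluster CSV
  updated: d(CSV,FHIR)=35/2
step 6: merge (CSV,FHIR) at d=35/2; branch lengths CSV→5/4, FHIR→7/4; new cluster CFHIRSV
final tree: (((C:1/2,V:1/2):7,S:15/2):5/4,((F:9/2,I:9/2):5/2,(H:2,R:2):5):7/4)
total length: 39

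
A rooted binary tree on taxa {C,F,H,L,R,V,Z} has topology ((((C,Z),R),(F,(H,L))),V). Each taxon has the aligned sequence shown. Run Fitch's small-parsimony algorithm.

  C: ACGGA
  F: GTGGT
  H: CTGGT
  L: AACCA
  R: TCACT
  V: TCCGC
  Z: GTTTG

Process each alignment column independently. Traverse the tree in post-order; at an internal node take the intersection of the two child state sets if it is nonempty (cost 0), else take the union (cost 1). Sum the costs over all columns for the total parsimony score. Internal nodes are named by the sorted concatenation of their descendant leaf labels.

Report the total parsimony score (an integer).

site 0, node CZ: C={A} ∪ Z={G} → {A,G} (+1)
site 0, node CRZ: CZ={A,G} ∪ R={T} → {A,G,T} (+1)
site 0, node HL: H={C} ∪ L={A} → {A,C} (+1)
site 0, node FHL: F={G} ∪ HL={A,C} → {A,C,G} (+1)
site 0, node CFHLRZ: CRZ={A,G,T} ∩ FHL={A,C,G} → {A,G} (+0)
site 0, node CFHLRVZ: CFHLRZ={A,G} ∪ V={T} → {A,G,T} (+1)
site 1, node CZ: C={C} ∪ Z={T} → {C,T} (+1)
site 1, node CRZ: CZ={C,T} ∩ R={C} → {C} (+0)
site 1, node HL: H={T} ∪ L={A} → {A,T} (+1)
site 1, node FHL: F={T} ∩ HL={A,T} → {T} (+0)
site 1, node CFHLRZ: CRZ={C} ∪ FHL={T} → {C,T} (+1)
site 1, node CFHLRVZ: CFHLRZ={C,T} ∩ V={C} → {C} (+0)
site 2, node CZ: C={G} ∪ Z={T} → {G,T} (+1)
site 2, node CRZ: CZ={G,T} ∪ R={A} → {A,G,T} (+1)
site 2, node HL: H={G} ∪ L={C} → {C,G} (+1)
site 2, node FHL: F={G} ∩ HL={C,G} → {G} (+0)
site 2, node CFHLRZ: CRZ={A,G,T} ∩ FHL={G} → {G} (+0)
site 2, node CFHLRVZ: CFHLRZ={G} ∪ V={C} → {C,G} (+1)
site 3, node CZ: C={G} ∪ Z={T} → {G,T} (+1)
site 3, node CRZ: CZ={G,T} ∪ R={C} → {C,G,T} (+1)
site 3, node HL: H={G} ∪ L={C} → {C,G} (+1)
site 3, node FHL: F={G} ∩ HL={C,G} → {G} (+0)
site 3, node CFHLRZ: CRZ={C,G,T} ∩ FHL={G} → {G} (+0)
site 3, node CFHLRVZ: CFHLRZ={G} ∩ V={G} → {G} (+0)
site 4, node CZ: C={A} ∪ Z={G} → {A,G} (+1)
site 4, node CRZ: CZ={A,G} ∪ R={T} → {A,G,T} (+1)
site 4, node HL: H={T} ∪ L={A} → {A,T} (+1)
site 4, node FHL: F={T} ∩ HL={A,T} → {T} (+0)
site 4, node CFHLRZ: CRZ={A,G,T} ∩ FHL={T} → {T} (+0)
site 4, node CFHLRVZ: CFHLRZ={T} ∪ V={C} → {C,T} (+1)
per-site changes: [5, 3, 4, 3, 4]; total = 19

19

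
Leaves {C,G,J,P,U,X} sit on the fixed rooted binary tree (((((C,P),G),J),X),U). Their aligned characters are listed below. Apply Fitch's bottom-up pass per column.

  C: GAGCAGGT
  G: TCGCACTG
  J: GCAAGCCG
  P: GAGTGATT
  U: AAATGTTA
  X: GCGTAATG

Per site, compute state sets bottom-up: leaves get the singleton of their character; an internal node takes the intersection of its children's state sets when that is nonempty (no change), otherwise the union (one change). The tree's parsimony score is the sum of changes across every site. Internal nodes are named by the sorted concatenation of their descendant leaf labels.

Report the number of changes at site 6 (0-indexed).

2

CP@0: {G} ∩ {G} = {G} (intersection, +0)
CGP@0: {G} ∪ {T} = {G,T} (union, +1)
CGJP@0: {G,T} ∩ {G} = {G} (intersection, +0)
CGJPX@0: {G} ∩ {G} = {G} (intersection, +0)
CGJPUX@0: {G} ∪ {A} = {A,G} (union, +1)
CP@1: {A} ∩ {A} = {A} (intersection, +0)
CGP@1: {A} ∪ {C} = {A,C} (union, +1)
CGJP@1: {A,C} ∩ {C} = {C} (intersection, +0)
CGJPX@1: {C} ∩ {C} = {C} (intersection, +0)
CGJPUX@1: {C} ∪ {A} = {A,C} (union, +1)
CP@2: {G} ∩ {G} = {G} (intersection, +0)
CGP@2: {G} ∩ {G} = {G} (intersection, +0)
CGJP@2: {G} ∪ {A} = {A,G} (union, +1)
CGJPX@2: {A,G} ∩ {G} = {G} (intersection, +0)
CGJPUX@2: {G} ∪ {A} = {A,G} (union, +1)
CP@3: {C} ∪ {T} = {C,T} (union, +1)
CGP@3: {C,T} ∩ {C} = {C} (intersection, +0)
CGJP@3: {C} ∪ {A} = {A,C} (union, +1)
CGJPX@3: {A,C} ∪ {T} = {A,C,T} (union, +1)
CGJPUX@3: {A,C,T} ∩ {T} = {T} (intersection, +0)
CP@4: {A} ∪ {G} = {A,G} (union, +1)
CGP@4: {A,G} ∩ {A} = {A} (intersection, +0)
CGJP@4: {A} ∪ {G} = {A,G} (union, +1)
CGJPX@4: {A,G} ∩ {A} = {A} (intersection, +0)
CGJPUX@4: {A} ∪ {G} = {A,G} (union, +1)
CP@5: {G} ∪ {A} = {A,G} (union, +1)
CGP@5: {A,G} ∪ {C} = {A,C,G} (union, +1)
CGJP@5: {A,C,G} ∩ {C} = {C} (intersection, +0)
CGJPX@5: {C} ∪ {A} = {A,C} (union, +1)
CGJPUX@5: {A,C} ∪ {T} = {A,C,T} (union, +1)
CP@6: {G} ∪ {T} = {G,T} (union, +1)
CGP@6: {G,T} ∩ {T} = {T} (intersection, +0)
CGJP@6: {T} ∪ {C} = {C,T} (union, +1)
CGJPX@6: {C,T} ∩ {T} = {T} (intersection, +0)
CGJPUX@6: {T} ∩ {T} = {T} (intersection, +0)
CP@7: {T} ∩ {T} = {T} (intersection, +0)
CGP@7: {T} ∪ {G} = {G,T} (union, +1)
CGJP@7: {G,T} ∩ {G} = {G} (intersection, +0)
CGJPX@7: {G} ∩ {G} = {G} (intersection, +0)
CGJPUX@7: {G} ∪ {A} = {A,G} (union, +1)
per-site changes: [2, 2, 2, 3, 3, 4, 2, 2]; total = 20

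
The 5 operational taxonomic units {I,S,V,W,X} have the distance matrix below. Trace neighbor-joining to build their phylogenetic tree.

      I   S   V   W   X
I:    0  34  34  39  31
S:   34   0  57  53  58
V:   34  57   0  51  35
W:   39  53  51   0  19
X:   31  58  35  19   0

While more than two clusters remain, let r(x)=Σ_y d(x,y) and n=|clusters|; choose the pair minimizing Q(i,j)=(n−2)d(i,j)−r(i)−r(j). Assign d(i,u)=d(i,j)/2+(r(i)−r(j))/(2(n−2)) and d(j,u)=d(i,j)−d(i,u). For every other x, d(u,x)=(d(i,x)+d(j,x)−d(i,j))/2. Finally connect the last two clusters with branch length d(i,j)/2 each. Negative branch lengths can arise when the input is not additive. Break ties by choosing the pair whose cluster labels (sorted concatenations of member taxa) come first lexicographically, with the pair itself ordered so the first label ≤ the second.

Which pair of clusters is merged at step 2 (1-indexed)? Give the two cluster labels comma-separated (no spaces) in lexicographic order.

iteration 1: select W,X (d=19, Q=-248); attach at lengths (38/3, 19/3); label the merged cluster WX
  updated: d(I,WX)=51/2, d(S,WX)=46, d(V,WX)=67/2
iteration 2: select I,S (d=34, Q=-325/2); attach at lengths (49/8, 223/8); label the merged cluster IS
  updated: d(IS,V)=57/2, d(IS,WX)=75/4
iteration 3: select IS,V (d=57/2, Q=-323/4); attach at lengths (55/8, 173/8); label the merged cluster ISV
  updated: d(ISV,WX)=95/8
iteration 4: select ISV,WX (d=95/8); attach at lengths (95/16, 95/16); label the merged cluster ISVWX
final tree: (((I:49/8,S:223/8):55/8,V:173/8):95/16,(W:38/3,X:19/3):95/16)
total length: 747/8

I,S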